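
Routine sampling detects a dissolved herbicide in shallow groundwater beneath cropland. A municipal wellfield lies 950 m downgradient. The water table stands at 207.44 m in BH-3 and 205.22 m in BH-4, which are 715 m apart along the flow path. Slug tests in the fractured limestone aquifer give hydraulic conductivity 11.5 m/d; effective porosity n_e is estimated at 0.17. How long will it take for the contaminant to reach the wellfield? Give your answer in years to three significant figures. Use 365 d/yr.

12.4 years

Hydraulic gradient i = (207.44 − 205.22) / 715 = 2.22 / 715 = 0.003105
q = Ki = 11.5 × 0.003105 = 0.03571 m/d
Average linear velocity = 0.03571 / 0.17 = 0.2100 m/d
t = L / v = 950 / 0.2100 = 4523 d
   = 4523 / 365 = 12.4 yr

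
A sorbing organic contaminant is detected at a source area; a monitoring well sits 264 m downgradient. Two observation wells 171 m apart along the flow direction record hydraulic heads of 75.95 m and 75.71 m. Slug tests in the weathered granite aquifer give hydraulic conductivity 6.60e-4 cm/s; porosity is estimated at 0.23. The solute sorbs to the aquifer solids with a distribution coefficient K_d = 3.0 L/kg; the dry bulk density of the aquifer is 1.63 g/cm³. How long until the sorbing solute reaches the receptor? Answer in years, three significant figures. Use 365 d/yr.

Hydraulic gradient i = (75.95 − 75.71) / 171 = 0.24 / 171 = 0.001404
K = 6.60e-4 cm/s × 864 = 0.5702 m/d
Darcy flux q = K·i = 0.5702 × 0.001404 = 8.003e-4 m/d
v = Ki/n = 0.5702·0.001404/0.23 = 0.003480 m/d
Retardation R = 1 + ρ_b·K_d/n = 1 + 1.63×3.0/0.23 = 22.26
Contaminant velocity v_c = v/R = 0.003480/22.26 = 1.563e-4 m/d
t = L/v_c = 264/1.563e-4 = 1.689e6 d
   = 1.689e6/365 = 4630 yr

4630 years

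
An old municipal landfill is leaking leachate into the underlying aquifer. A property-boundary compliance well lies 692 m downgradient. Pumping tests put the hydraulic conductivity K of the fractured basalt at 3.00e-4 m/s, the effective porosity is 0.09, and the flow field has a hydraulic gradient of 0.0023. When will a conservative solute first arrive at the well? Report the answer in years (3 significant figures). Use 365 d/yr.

2.86 years

K = 3.00e-4 m/s × 86400 s/d = 25.92 m/d
q = Ki = 25.92 × 0.0023 = 0.05962 m/d
Seepage velocity v = q / n = 0.05962 / 0.09 = 0.6624 m/d
t = L / v = 692 / 0.6624 = 1045 d
   = 1045 / 365 = 2.86 yr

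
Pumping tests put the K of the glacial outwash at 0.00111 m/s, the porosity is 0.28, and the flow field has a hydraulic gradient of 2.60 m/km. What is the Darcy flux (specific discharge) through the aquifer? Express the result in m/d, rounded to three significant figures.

K = 0.00111 m/s × 86400 s/d = 95.90 m/d
q = Ki = 95.90 × 0.0026 = 0.2494 m/d

0.249 m/d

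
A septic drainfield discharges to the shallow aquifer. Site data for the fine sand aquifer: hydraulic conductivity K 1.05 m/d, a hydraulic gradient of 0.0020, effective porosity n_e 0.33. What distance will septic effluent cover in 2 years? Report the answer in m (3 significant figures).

q = Ki = 1.05 × 0.0020 = 0.002100 m/d
v = Ki/n = 1.05·0.0020/0.33 = 0.006364 m/d
T = 2 yr × 365 = 730 d
L = v × T = 0.006364 × 730 = 4.645 m

4.65 m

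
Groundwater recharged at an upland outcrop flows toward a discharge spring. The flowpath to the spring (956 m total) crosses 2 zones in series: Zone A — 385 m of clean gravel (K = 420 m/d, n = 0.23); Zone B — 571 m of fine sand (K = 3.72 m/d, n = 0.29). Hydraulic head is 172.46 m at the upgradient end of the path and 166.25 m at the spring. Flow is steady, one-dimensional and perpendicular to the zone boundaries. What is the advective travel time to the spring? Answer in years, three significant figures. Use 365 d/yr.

Total head drop ΔH = 172.46 − 166.25 = 6.21 m
Steady 1-D flow in series ⇒ the Darcy flux q is identical in every zone and the zone head losses add (resistances L/K in series).
Σ(L/K) = 385/420 + 571/3.72 = 0.9167 + 153.5 = 154.4 d
q = ΔH / Σ(L/K) = 6.21 / 154.4 = 0.04022 m/d (same in every zone)
Zone A: v = q/n = 0.04022/0.23 = 0.1749 m/d → t_A = 385/0.1749 = 2202 d
Zone B: v = q/n = 0.04022/0.29 = 0.1387 m/d → t_B = 571/0.1387 = 4117 d
Total t = 2202 + 4117 = 6319 d
   = 6319 / 365 = 17.3 yr

17.3 years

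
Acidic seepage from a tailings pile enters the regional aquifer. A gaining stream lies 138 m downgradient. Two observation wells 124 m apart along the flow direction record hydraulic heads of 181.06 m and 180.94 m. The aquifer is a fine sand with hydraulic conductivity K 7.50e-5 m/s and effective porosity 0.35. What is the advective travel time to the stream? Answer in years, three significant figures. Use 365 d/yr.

Hydraulic gradient i = (181.06 − 180.94) / 124 = 0.12 / 124 = 9.677e-4
K = 7.50e-5 m/s × 86400 s/d = 6.480 m/d
Darcy flux q = K·i = 6.480 × 9.677e-4 = 0.006271 m/d
v = Ki/n = 6.480·9.677e-4/0.35 = 0.01792 m/d
t = L / v = 138 / 0.01792 = 7702 d
   = 7702 / 365 = 21.1 yr

21.1 years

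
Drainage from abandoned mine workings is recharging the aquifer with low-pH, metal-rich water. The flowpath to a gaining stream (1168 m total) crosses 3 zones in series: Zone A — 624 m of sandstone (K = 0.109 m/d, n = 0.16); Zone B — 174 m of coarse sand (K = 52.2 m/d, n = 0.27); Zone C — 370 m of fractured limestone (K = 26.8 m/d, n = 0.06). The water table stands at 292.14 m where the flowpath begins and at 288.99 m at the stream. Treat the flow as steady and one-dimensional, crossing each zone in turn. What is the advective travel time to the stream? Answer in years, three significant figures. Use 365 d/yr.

Total head drop ΔH = 292.14 − 288.99 = 3.15 m
Steady 1-D flow in series ⇒ the Darcy flux q is identical in every zone and the zone head losses add (resistances L/K in series).
Σ(L/K) = 624/0.109 + 174/52.2 + 370/26.8 = 5725 + 3.333 + 13.81 = 5742 d
q = ΔH / Σ(L/K) = 3.15 / 5742 = 5.486e-4 m/d (same in every zone)
Zone A: v = q/n = 5.486e-4/0.16 = 0.003429 m/d → t_A = 624/0.003429 = 182000 d
Zone B: v = q/n = 5.486e-4/0.27 = 0.002032 m/d → t_B = 174/0.002032 = 85640 d
Zone C: v = q/n = 5.486e-4/0.06 = 0.009143 m/d → t_C = 370/0.009143 = 40470 d
Total t = 182000 + 85640 + 40470 = 308100 d
   = 308100 / 365 = 844 yr

844 years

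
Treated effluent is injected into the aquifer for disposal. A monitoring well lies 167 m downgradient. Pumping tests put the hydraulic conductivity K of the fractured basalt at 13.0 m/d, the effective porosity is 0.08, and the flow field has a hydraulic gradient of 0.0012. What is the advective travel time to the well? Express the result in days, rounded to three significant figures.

Darcy flux q = K·i = 13.0 × 0.0012 = 0.01560 m/d
v_s = q/n_e = 0.01560/0.08 = 0.1950 m/d
t = L / v = 167 / 0.1950 = 856.4 d

856 days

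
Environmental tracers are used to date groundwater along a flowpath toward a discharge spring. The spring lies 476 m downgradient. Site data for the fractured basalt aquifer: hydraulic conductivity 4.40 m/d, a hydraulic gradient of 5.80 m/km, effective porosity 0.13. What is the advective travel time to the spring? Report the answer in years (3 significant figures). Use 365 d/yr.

Specific discharge q = 4.40 × 0.0058 = 0.02552 m/d
Seepage velocity v = q / n = 0.02552 / 0.13 = 0.1963 m/d
t = L / v = 476 / 0.1963 = 2425 d
   = 2425 / 365 = 6.64 yr

6.64 years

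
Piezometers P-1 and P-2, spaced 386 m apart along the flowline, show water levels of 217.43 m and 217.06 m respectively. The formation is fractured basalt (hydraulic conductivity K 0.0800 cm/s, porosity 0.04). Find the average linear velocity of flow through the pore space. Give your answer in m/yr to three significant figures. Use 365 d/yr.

605 m/yr

Hydraulic gradient i = (217.43 − 217.06) / 386 = 0.37 / 386 = 9.585e-4
K = 0.0800 cm/s × 864 = 69.12 m/d
q = Ki = 69.12 × 9.585e-4 = 0.06625 m/d
Seepage velocity v = q / n = 0.06625 / 0.04 = 1.656 m/d
   = 1.656 × 365 = 605 m/yr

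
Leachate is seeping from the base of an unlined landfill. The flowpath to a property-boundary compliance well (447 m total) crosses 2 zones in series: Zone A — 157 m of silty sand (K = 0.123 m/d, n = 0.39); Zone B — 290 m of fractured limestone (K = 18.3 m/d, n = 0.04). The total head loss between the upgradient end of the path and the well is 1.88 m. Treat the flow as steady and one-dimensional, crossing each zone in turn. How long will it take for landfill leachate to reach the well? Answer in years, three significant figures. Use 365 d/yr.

Steady 1-D flow in series ⇒ the Darcy flux q is identical in every zone and the zone head losses add (resistances L/K in series).
Σ(L/K) = 157/0.123 + 290/18.3 = 1276 + 15.85 = 1292 d
q = ΔH / Σ(L/K) = 1.88 / 1292 = 0.001455 m/d (same in every zone)
Zone A: v = q/n = 0.001455/0.39 = 0.003730 m/d → t_A = 157/0.003730 = 42090 d
Zone B: v = q/n = 0.001455/0.04 = 0.03637 m/d → t_B = 290/0.03637 = 7974 d
Total t = 42090 + 7974 = 50060 d
   = 50060 / 365 = 137 yr

137 years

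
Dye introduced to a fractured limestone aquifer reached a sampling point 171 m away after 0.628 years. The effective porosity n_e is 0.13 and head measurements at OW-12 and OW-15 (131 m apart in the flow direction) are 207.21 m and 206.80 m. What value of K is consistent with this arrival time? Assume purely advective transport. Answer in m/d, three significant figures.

Hydraulic gradient i = (207.21 − 206.80) / 131 = 0.41 / 131 = 0.003130
t = 0.628 years = 229.2 d
v = L / t = 171 / 229.2 = 0.7460 m/d
K = v · n / i = 0.7460 × 0.13 / 0.003130 = 31.0 m/d

31.0 m/d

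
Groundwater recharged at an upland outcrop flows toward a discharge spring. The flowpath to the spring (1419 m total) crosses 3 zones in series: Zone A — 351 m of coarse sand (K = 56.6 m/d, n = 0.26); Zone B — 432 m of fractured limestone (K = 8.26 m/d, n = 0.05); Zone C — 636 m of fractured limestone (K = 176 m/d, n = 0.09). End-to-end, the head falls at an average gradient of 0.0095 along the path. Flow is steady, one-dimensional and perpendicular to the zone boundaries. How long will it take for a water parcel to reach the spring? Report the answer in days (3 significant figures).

784 days

For zones in series the flux q is common to all zones; the equivalent conductivity is the harmonic (thickness-weighted) mean, K_eq = L_total / Σ(L_j/K_j).
Σ(L/K) = 351/56.6 + 432/8.26 + 636/176 = 6.201 + 52.30 + 3.614 = 62.12 d
K_eq = L_total / Σ(L/K) = 1419 / 62.12 = 22.84 m/d
q = K_eq · i = 22.84 × 0.0095 = 0.2170 m/d (same in every zone)
Zone A: v = q/n = 0.2170/0.26 = 0.8347 m/d → t_A = 351/0.8347 = 420.5 d
Zone B: v = q/n = 0.2170/0.05 = 4.340 m/d → t_B = 432/4.340 = 99.53 d
Zone C: v = q/n = 0.2170/0.09 = 2.411 m/d → t_C = 636/2.411 = 263.7 d
Total t = 420.5 + 99.53 + 263.7 = 783.8 d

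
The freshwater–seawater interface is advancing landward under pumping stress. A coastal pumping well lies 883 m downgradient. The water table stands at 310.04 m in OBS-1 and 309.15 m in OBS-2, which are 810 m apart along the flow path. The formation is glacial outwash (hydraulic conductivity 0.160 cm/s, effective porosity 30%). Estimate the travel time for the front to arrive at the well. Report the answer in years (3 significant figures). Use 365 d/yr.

Hydraulic gradient i = (310.04 − 309.15) / 810 = 0.89 / 810 = 0.001099
K = 0.160 cm/s × 864 = 138.2 m/d
q = Ki = 138.2 × 0.001099 = 0.1519 m/d
v_s = q/n_e = 0.1519/0.30 = 0.5063 m/d
t = L / v = 883 / 0.5063 = 1744 d
   = 1744 / 365 = 4.78 yr

4.78 years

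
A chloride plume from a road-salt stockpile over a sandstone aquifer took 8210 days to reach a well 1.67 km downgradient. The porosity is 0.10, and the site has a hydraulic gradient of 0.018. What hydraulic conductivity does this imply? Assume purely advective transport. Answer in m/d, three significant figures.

1.13 m/d

L = 1.67 km = 1670 m
v = L / t = 1670 / 8210 = 0.2034 m/d
K = v · n / i = 0.2034 × 0.10 / 0.018 = 1.13 m/d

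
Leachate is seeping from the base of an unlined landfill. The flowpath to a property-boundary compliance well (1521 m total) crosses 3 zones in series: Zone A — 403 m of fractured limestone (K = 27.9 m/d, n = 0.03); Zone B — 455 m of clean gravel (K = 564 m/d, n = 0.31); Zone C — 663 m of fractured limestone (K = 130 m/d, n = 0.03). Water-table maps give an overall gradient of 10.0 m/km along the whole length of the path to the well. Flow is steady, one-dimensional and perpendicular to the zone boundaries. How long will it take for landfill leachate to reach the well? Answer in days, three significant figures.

232 days

For zones in series the flux q is common to all zones; the equivalent conductivity is the harmonic (thickness-weighted) mean, K_eq = L_total / Σ(L_j/K_j).
Σ(L/K) = 403/27.9 + 455/564 + 663/130 = 14.44 + 0.8067 + 5.100 = 20.35 d
K_eq = L_total / Σ(L/K) = 1521 / 20.35 = 74.74 m/d
q = K_eq · i = 74.74 × 0.010 = 0.7474 m/d (same in every zone)
Zone A: v = q/n = 0.7474/0.03 = 24.91 m/d → t_A = 403/24.91 = 16.18 d
Zone B: v = q/n = 0.7474/0.31 = 2.411 m/d → t_B = 455/2.411 = 188.7 d
Zone C: v = q/n = 0.7474/0.03 = 24.91 m/d → t_C = 663/24.91 = 26.61 d
Total t = 16.18 + 188.7 + 26.61 = 231.5 d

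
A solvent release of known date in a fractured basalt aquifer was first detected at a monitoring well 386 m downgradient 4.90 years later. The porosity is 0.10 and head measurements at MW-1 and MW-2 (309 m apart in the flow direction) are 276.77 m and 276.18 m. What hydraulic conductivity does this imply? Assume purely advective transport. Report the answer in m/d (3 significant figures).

11.3 m/d

Hydraulic gradient i = (276.77 − 276.18) / 309 = 0.59 / 309 = 0.001909
t = 4.90 years = 1789 d
v = L / t = 386 / 1789 = 0.2158 m/d
K = v · n / i = 0.2158 × 0.10 / 0.001909 = 11.3 m/d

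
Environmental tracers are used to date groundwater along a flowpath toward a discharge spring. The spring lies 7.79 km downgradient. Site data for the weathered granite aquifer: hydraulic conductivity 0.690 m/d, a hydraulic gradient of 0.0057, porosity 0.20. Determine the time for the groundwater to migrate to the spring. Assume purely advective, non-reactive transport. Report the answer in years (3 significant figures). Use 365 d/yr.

q = Ki = 0.690 × 0.0057 = 0.003933 m/d
Seepage velocity v = q / n = 0.003933 / 0.20 = 0.01967 m/d
L = 7.79 km = 7790 m
t = L / v = 7790 / 0.01967 = 396100 d
   = 396100 / 365 = 1090 yr

1090 years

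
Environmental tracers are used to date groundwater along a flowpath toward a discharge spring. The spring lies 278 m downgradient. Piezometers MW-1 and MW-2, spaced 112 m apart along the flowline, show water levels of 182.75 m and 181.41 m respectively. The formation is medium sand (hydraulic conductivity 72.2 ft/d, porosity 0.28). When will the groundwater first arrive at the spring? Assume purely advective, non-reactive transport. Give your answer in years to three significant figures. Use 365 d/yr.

0.810 years

Hydraulic gradient i = (182.75 − 181.41) / 112 = 1.34 / 112 = 0.01196
K = 72.2 ft/d × 0.3048 = 22.01 m/d
q = Ki = 22.01 × 0.01196 = 0.2633 m/d
Average linear velocity = 0.2633 / 0.28 = 0.9403 m/d
t = L / v = 278 / 0.9403 = 295.6 d
   = 295.6 / 365 = 0.810 yr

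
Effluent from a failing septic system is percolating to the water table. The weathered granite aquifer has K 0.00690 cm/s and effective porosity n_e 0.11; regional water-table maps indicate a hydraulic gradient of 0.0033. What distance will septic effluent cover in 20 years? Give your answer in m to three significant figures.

1310 m

K = 0.00690 cm/s × 864 = 5.962 m/d
q = Ki = 5.962 × 0.0033 = 0.01967 m/d
v = Ki/n = 5.962·0.0033/0.11 = 0.1788 m/d
T = 20 yr × 365 = 7300 d
L = v × T = 0.1788 × 7300 = 1306 m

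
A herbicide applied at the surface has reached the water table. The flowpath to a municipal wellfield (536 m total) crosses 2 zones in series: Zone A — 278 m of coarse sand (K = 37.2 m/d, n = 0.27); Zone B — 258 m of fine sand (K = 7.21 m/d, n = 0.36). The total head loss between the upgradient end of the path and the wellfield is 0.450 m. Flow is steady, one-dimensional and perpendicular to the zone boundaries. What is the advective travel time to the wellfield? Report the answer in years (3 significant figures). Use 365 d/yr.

Continuity: the same q passes through each zone, so ΔH = q·Σ(L_j/K_j) — the zones act as resistances in series.
Σ(L/K) = 278/37.2 + 258/7.21 = 7.473 + 35.78 = 43.26 d
q = ΔH / Σ(L/K) = 0.450 / 43.26 = 0.01040 m/d (same in every zone)
Zone A: v = q/n = 0.01040/0.27 = 0.03853 m/d → t_A = 278/0.03853 = 7215 d
Zone B: v = q/n = 0.01040/0.36 = 0.02890 m/d → t_B = 258/0.02890 = 8928 d
Total t = 7215 + 8928 = 16140 d
   = 16140 / 365 = 44.2 yr

44.2 years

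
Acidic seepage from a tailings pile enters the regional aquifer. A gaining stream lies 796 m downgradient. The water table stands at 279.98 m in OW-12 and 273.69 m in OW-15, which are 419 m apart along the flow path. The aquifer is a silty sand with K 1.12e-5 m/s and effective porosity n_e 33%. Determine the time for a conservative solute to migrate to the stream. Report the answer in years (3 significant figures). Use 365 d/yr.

Hydraulic gradient i = (279.98 − 273.69) / 419 = 6.29 / 419 = 0.01501
K = 1.12e-5 m/s × 86400 s/d = 0.9677 m/d
q = Ki = 0.9677 × 0.01501 = 0.01453 m/d
Average linear velocity = 0.01453 / 0.33 = 0.04402 m/d
t = L / v = 796 / 0.04402 = 18080 d
   = 18080 / 365 = 49.5 yr

49.5 years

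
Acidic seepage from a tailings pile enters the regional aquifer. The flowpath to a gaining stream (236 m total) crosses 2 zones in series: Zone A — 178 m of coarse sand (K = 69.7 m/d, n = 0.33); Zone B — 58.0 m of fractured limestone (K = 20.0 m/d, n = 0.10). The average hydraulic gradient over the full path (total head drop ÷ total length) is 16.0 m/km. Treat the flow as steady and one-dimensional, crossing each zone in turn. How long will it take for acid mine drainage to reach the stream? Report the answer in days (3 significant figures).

93.2 days

Continuity: the same q passes through each zone, so ΔH = q·Σ(L_j/K_j) — the zones act as resistances in series.
Σ(L/K) = 178/69.7 + 58.0/20.0 = 2.554 + 2.900 = 5.454 d
K_eq = L_total / Σ(L/K) = 236 / 5.454 = 43.27 m/d
q = K_eq · i = 43.27 × 0.016 = 0.6924 m/d (same in every zone)
Zone A: v = q/n = 0.6924/0.33 = 2.098 m/d → t_A = 178/2.098 = 84.84 d
Zone B: v = q/n = 0.6924/0.10 = 6.924 m/d → t_B = 58.0/6.924 = 8.377 d
Total t = 84.84 + 8.377 = 93.22 d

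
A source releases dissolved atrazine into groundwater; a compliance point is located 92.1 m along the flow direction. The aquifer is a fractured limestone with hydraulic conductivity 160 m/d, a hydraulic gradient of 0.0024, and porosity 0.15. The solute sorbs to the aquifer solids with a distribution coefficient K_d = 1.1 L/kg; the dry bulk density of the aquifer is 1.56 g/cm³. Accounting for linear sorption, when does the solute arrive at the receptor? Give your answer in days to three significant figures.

q = Ki = 160 × 0.0024 = 0.3840 m/d
Average linear velocity = 0.3840 / 0.15 = 2.560 m/d
Retardation R = 1 + ρ_b·K_d/n = 1 + 1.56×1.1/0.15 = 12.44
Contaminant velocity v_c = v/R = 2.560/12.44 = 0.2058 m/d
t = L/v_c = 92.1/0.2058 = 447.5 d

448 days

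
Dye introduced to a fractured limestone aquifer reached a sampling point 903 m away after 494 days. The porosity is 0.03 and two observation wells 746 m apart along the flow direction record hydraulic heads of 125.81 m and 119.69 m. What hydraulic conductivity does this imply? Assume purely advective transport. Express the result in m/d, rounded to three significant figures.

Hydraulic gradient i = (125.81 − 119.69) / 746 = 6.12 / 746 = 0.008204
v = L / t = 903 / 494 = 1.828 m/d
K = v · n / i = 1.828 × 0.03 / 0.008204 = 6.68 m/d

6.68 m/d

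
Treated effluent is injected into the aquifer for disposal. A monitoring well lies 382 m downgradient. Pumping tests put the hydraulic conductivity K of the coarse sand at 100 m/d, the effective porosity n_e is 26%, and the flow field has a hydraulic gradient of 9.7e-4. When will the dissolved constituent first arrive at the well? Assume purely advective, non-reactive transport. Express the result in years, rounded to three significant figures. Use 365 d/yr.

Darcy flux q = K·i = 100 × 9.7e-4 = 0.09700 m/d
v = Ki/n = 100·9.7e-4/0.26 = 0.3731 m/d
t = L / v = 382 / 0.3731 = 1024 d
   = 1024 / 365 = 2.81 yr

2.81 years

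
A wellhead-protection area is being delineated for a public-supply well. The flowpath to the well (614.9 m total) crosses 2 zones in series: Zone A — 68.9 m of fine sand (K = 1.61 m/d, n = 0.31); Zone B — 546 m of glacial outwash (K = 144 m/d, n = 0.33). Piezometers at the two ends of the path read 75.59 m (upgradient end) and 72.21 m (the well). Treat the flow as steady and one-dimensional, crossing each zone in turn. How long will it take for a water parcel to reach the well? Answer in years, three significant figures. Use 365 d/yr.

7.61 years

Total head drop ΔH = 75.59 − 72.21 = 3.38 m
Steady 1-D flow in series ⇒ the Darcy flux q is identical in every zone and the zone head losses add (resistances L/K in series).
Σ(L/K) = 68.9/1.61 + 546/144 = 42.80 + 3.792 = 46.59 d
q = ΔH / Σ(L/K) = 3.38 / 46.59 = 0.07255 m/d (same in every zone)
Zone A: v = q/n = 0.07255/0.31 = 0.2340 m/d → t_A = 68.9/0.2340 = 294.4 d
Zone B: v = q/n = 0.07255/0.33 = 0.2199 m/d → t_B = 546/0.2199 = 2483 d
Total t = 294.4 + 2483 = 2778 d
   = 2778 / 365 = 7.61 yr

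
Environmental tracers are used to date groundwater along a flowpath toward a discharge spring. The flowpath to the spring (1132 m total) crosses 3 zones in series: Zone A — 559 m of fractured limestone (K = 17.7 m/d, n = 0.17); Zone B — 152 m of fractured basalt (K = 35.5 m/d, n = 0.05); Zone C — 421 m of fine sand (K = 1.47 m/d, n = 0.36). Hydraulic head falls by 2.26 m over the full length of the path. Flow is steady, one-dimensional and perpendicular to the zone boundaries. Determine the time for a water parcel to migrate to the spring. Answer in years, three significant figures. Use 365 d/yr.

Steady 1-D flow in series ⇒ the Darcy flux q is identical in every zone and the zone head losses add (resistances L/K in series).
Σ(L/K) = 559/17.7 + 152/35.5 + 421/1.47 = 31.58 + 4.282 + 286.4 = 322.3 d
q = ΔH / Σ(L/K) = 2.26 / 322.3 = 0.007013 m/d (same in every zone)
Zone A: v = q/n = 0.007013/0.17 = 0.04125 m/d → t_A = 559/0.04125 = 13550 d
Zone B: v = q/n = 0.007013/0.05 = 0.1403 m/d → t_B = 152/0.1403 = 1084 d
Zone C: v = q/n = 0.007013/0.36 = 0.01948 m/d → t_C = 421/0.01948 = 21610 d
Total t = 13550 + 1084 + 21610 = 36250 d
   = 36250 / 365 = 99.3 yr

99.3 years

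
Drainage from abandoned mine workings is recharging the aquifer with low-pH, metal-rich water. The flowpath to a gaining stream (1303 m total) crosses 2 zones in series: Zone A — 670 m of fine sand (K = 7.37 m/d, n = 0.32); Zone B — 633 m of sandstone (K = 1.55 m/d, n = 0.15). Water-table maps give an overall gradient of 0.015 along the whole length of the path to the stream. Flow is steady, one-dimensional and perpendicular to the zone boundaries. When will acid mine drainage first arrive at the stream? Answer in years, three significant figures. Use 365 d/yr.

Steady 1-D flow in series ⇒ the Darcy flux q is identical in every zone and the zone head losses add (resistances L/K in series).
Σ(L/K) = 670/7.37 + 633/1.55 = 90.91 + 408.4 = 499.3 d
K_eq = L_total / Σ(L/K) = 1303 / 499.3 = 2.610 m/d
q = K_eq · i = 2.610 × 0.015 = 0.03915 m/d (same in every zone)
Zone A: v = q/n = 0.03915/0.32 = 0.1223 m/d → t_A = 670/0.1223 = 5477 d
Zone B: v = q/n = 0.03915/0.15 = 0.2610 m/d → t_B = 633/0.2610 = 2426 d
Total t = 5477 + 2426 = 7903 d
   = 7903 / 365 = 21.7 yr

21.7 years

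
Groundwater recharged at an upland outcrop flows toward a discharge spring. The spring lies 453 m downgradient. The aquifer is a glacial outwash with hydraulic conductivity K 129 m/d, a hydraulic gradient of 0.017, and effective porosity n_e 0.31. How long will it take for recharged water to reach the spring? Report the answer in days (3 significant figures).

Darcy flux q = K·i = 129 × 0.017 = 2.193 m/d
v_s = q/n_e = 2.193/0.31 = 7.074 m/d
t = L / v = 453 / 7.074 = 64.04 d

64.0 days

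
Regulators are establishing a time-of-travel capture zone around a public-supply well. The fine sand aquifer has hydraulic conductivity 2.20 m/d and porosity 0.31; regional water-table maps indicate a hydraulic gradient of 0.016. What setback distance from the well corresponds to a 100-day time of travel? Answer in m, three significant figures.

11.4 m

q = Ki = 2.20 × 0.016 = 0.03520 m/d
v_s = q/n_e = 0.03520/0.31 = 0.1135 m/d
L = v × T = 0.1135 × 100 = 11.35 m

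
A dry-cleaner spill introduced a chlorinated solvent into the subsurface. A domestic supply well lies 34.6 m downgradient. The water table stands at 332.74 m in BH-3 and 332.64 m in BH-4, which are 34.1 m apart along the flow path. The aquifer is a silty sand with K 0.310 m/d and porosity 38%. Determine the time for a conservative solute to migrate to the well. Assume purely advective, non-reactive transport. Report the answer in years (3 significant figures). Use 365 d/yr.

Hydraulic gradient i = (332.74 − 332.64) / 34.1 = 0.10 / 34.1 = 0.002933
q = Ki = 0.310 × 0.002933 = 9.091e-4 m/d
Seepage velocity v = q / n = 9.091e-4 / 0.38 = 0.002392 m/d
t = L / v = 34.6 / 0.002392 = 14460 d
   = 14460 / 365 = 39.6 yr

39.6 years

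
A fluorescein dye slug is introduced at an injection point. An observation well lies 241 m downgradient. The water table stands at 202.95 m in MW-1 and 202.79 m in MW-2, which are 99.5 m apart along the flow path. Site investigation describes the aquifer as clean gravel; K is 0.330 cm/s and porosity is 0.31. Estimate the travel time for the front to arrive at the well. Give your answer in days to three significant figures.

Hydraulic gradient i = (202.95 − 202.79) / 99.5 = 0.16 / 99.5 = 0.001608
K = 0.330 cm/s × 864 = 285.1 m/d
Darcy flux q = K·i = 285.1 × 0.001608 = 0.4585 m/d
Seepage velocity v = q / n = 0.4585 / 0.31 = 1.479 m/d
t = L / v = 241 / 1.479 = 162.9 d

163 days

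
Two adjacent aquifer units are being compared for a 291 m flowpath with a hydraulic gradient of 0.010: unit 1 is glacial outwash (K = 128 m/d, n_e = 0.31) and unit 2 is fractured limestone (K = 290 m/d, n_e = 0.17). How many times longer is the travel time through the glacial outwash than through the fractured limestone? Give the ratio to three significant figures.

Unit 1 (glacial outwash): v = 128×0.010/0.31 = 4.129 m/d, t = 291/4.129 = 70.48 d
Unit 2 (fractured limestone): v = 290×0.010/0.17 = 17.06 m/d, t = 291/17.06 = 17.06 d
t(glacial outwash) / t(fractured limestone) = 70.48/17.06 = 4.13

4.13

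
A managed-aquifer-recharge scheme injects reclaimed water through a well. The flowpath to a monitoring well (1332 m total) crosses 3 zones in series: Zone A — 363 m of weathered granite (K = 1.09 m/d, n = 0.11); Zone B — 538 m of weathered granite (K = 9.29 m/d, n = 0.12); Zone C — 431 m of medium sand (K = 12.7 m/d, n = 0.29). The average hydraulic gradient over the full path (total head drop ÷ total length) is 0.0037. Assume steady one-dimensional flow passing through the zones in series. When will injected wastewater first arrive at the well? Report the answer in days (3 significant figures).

For zones in series the flux q is common to all zones; the equivalent conductivity is the harmonic (thickness-weighted) mean, K_eq = L_total / Σ(L_j/K_j).
Σ(L/K) = 363/1.09 + 538/9.29 + 431/12.7 = 333.0 + 57.91 + 33.94 = 424.9 d
K_eq = L_total / Σ(L/K) = 1332 / 424.9 = 3.135 m/d
q = K_eq · i = 3.135 × 0.0037 = 0.01160 m/d (same in every zone)
Zone A: v = q/n = 0.01160/0.11 = 0.1055 m/d → t_A = 363/0.1055 = 3442 d
Zone B: v = q/n = 0.01160/0.12 = 0.09666 m/d → t_B = 538/0.09666 = 5566 d
Zone C: v = q/n = 0.01160/0.29 = 0.04000 m/d → t_C = 431/0.04000 = 10780 d
Total t = 3442 + 5566 + 10780 = 19780 d

19800 days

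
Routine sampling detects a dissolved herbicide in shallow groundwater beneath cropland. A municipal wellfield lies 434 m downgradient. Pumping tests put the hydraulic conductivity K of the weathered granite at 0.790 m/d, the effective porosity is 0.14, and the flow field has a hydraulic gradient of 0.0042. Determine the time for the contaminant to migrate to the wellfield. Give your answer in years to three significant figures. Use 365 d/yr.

50.2 years

Specific discharge q = 0.790 × 0.0042 = 0.003318 m/d
Seepage velocity v = q / n = 0.003318 / 0.14 = 0.02370 m/d
t = L / v = 434 / 0.02370 = 18310 d
   = 18310 / 365 = 50.2 yr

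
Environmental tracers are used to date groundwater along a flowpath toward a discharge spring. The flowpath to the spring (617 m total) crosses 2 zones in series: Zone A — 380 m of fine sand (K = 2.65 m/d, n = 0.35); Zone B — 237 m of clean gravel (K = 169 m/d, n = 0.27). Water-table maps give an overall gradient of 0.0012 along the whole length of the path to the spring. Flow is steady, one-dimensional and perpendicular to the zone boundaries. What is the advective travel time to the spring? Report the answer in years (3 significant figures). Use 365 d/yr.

106 years

Continuity: the same q passes through each zone, so ΔH = q·Σ(L_j/K_j) — the zones act as resistances in series.
Σ(L/K) = 380/2.65 + 237/169 = 143.4 + 1.402 = 144.8 d
K_eq = L_total / Σ(L/K) = 617 / 144.8 = 4.261 m/d
q = K_eq · i = 4.261 × 0.0012 = 0.005113 m/d (same in every zone)
Zone A: v = q/n = 0.005113/0.35 = 0.01461 m/d → t_A = 380/0.01461 = 26010 d
Zone B: v = q/n = 0.005113/0.27 = 0.01894 m/d → t_B = 237/0.01894 = 12510 d
Total t = 26010 + 12510 = 38520 d
   = 38520 / 365 = 106 yr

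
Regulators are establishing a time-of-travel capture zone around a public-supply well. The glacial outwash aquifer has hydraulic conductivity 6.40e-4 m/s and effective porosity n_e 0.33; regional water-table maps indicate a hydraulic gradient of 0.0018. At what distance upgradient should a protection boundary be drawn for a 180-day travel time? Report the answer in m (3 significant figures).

54.3 m

K = 6.40e-4 m/s × 86400 s/d = 55.30 m/d
Darcy flux q = K·i = 55.30 × 0.0018 = 0.09953 m/d
Average linear velocity = 0.09953 / 0.33 = 0.3016 m/d
L = v × T = 0.3016 × 180 = 54.29 m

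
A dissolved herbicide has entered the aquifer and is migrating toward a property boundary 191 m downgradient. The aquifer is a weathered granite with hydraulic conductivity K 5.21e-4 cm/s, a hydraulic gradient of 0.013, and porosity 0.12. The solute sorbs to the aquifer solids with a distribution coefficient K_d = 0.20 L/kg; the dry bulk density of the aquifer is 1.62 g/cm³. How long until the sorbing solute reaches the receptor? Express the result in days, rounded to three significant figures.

K = 5.21e-4 cm/s × 864 = 0.4501 m/d
q = Ki = 0.4501 × 0.013 = 0.005852 m/d
Seepage velocity v = q / n = 0.005852 / 0.12 = 0.04877 m/d
Retardation R = 1 + ρ_b·K_d/n = 1 + 1.62×0.20/0.12 = 3.700
Contaminant velocity v_c = v/R = 0.04877/3.700 = 0.01318 m/d
t = L/v_c = 191/0.01318 = 14490 d

14500 days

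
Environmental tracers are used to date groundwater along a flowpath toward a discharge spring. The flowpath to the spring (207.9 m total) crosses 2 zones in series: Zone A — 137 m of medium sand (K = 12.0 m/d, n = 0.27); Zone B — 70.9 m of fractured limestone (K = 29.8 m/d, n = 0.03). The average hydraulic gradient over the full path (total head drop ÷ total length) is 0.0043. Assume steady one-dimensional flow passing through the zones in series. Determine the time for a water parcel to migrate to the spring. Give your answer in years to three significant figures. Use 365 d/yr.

Steady 1-D flow in series ⇒ the Darcy flux q is identical in every zone and the zone head losses add (resistances L/K in series).
Σ(L/K) = 137/12.0 + 70.9/29.8 = 11.42 + 2.379 = 13.80 d
K_eq = L_total / Σ(L/K) = 207.9 / 13.80 = 15.07 m/d
q = K_eq · i = 15.07 × 0.0043 = 0.06480 m/d (same in every zone)
Zone A: v = q/n = 0.06480/0.27 = 0.2400 m/d → t_A = 137/0.2400 = 570.8 d
Zone B: v = q/n = 0.06480/0.03 = 2.160 m/d → t_B = 70.9/2.160 = 32.82 d
Total t = 570.8 + 32.82 = 603.7 d
   = 603.7 / 365 = 1.65 yr

1.65 years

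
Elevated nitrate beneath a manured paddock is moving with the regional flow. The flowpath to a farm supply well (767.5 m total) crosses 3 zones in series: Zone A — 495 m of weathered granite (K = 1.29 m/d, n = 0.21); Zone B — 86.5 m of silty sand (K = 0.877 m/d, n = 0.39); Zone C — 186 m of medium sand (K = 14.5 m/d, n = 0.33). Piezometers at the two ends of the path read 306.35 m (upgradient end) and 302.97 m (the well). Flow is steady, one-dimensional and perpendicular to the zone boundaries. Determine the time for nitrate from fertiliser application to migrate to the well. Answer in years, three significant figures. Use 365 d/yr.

79.9 years

Total head drop ΔH = 306.35 − 302.97 = 3.38 m
Continuity: the same q passes through each zone, so ΔH = q·Σ(L_j/K_j) — the zones act as resistances in series.
Σ(L/K) = 495/1.29 + 86.5/0.877 + 186/14.5 = 383.7 + 98.63 + 12.83 = 495.2 d
q = ΔH / Σ(L/K) = 3.38 / 495.2 = 0.006826 m/d (same in every zone)
Zone A: v = q/n = 0.006826/0.21 = 0.03250 m/d → t_A = 495/0.03250 = 15230 d
Zone B: v = q/n = 0.006826/0.39 = 0.01750 m/d → t_B = 86.5/0.01750 = 4942 d
Zone C: v = q/n = 0.006826/0.33 = 0.02068 m/d → t_C = 186/0.02068 = 8992 d
Total t = 15230 + 4942 + 8992 = 29160 d
   = 29160 / 365 = 79.9 yr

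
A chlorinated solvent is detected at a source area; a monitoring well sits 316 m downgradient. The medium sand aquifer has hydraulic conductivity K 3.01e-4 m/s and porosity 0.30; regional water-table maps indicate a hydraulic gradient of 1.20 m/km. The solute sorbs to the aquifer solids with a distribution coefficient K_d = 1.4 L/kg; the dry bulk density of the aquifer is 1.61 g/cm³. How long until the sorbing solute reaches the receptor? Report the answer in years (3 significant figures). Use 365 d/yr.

70.9 years

K = 3.01e-4 m/s × 86400 s/d = 26.01 m/d
Specific discharge q = 26.01 × 0.0012 = 0.03121 m/d
Seepage velocity v = q / n = 0.03121 / 0.30 = 0.1040 m/d
Retardation R = 1 + ρ_b·K_d/n = 1 + 1.61×1.4/0.30 = 8.513
Contaminant velocity v_c = v/R = 0.1040/8.513 = 0.01222 m/d
t = L/v_c = 316/0.01222 = 25860 d
   = 25860/365 = 70.9 yr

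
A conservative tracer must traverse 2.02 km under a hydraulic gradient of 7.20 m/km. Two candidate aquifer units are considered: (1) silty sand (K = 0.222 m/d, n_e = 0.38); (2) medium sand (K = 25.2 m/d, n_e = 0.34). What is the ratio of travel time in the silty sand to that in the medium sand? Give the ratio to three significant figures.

Unit 1 (silty sand): v = 0.222×0.0072/0.38 = 0.004206 m/d, t = 2020/0.004206 = 480200 d
Unit 2 (medium sand): v = 25.2×0.0072/0.34 = 0.5336 m/d, t = 2020/0.5336 = 3785 d
t(silty sand) / t(medium sand) = 480200/3785 = 127

127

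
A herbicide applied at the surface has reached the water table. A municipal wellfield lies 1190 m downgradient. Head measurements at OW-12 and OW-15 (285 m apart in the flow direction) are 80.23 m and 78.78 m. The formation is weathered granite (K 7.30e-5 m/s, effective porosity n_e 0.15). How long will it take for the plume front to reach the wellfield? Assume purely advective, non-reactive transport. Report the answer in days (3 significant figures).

5560 days

Hydraulic gradient i = (80.23 − 78.78) / 285 = 1.45 / 285 = 0.005088
K = 7.30e-5 m/s × 86400 s/d = 6.307 m/d
Darcy flux q = K·i = 6.307 × 0.005088 = 0.03209 m/d
v_s = q/n_e = 0.03209/0.15 = 0.2139 m/d
t = L / v = 1190 / 0.2139 = 5563 d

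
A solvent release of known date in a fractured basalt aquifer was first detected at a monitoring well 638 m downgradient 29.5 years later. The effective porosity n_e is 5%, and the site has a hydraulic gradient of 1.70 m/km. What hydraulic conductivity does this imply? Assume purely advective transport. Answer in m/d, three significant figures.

t = 29.5 years = 10770 d
v = L / t = 638 / 10770 = 0.05925 m/d
K = v · n / i = 0.05925 × 0.05 / 0.0017 = 1.74 m/d

1.74 m/d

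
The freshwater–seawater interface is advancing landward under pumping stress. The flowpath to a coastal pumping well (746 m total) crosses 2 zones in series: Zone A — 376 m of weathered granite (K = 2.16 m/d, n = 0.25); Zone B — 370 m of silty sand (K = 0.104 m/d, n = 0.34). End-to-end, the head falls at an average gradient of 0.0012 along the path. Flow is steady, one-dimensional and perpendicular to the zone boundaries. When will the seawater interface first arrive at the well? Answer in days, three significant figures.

916000 days

Continuity: the same q passes through each zone, so ΔH = q·Σ(L_j/K_j) — the zones act as resistances in series.
Σ(L/K) = 376/2.16 + 370/0.104 = 174.1 + 3558 = 3732 d
K_eq = L_total / Σ(L/K) = 746 / 3732 = 0.1999 m/d
q = K_eq · i = 0.1999 × 0.0012 = 2.399e-4 m/d (same in every zone)
Zone A: v = q/n = 2.399e-4/0.25 = 9.595e-4 m/d → t_A = 376/9.595e-4 = 391900 d
Zone B: v = q/n = 2.399e-4/0.34 = 7.055e-4 m/d → t_B = 370/7.055e-4 = 524400 d
Total t = 391900 + 524400 = 916300 d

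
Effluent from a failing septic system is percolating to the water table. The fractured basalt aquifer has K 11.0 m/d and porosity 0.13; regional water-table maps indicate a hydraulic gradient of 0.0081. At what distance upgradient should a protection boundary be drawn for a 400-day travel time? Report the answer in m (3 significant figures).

q = Ki = 11.0 × 0.0081 = 0.08910 m/d
Average linear velocity = 0.08910 / 0.13 = 0.6854 m/d
L = v × T = 0.6854 × 400 = 274.2 m

274 m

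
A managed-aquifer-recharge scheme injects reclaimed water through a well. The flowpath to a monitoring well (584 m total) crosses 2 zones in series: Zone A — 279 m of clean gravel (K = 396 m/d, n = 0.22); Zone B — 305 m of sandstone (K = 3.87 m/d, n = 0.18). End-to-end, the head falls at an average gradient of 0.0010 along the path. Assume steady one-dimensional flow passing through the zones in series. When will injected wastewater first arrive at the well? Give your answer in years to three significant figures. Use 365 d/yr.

43.4 years

Steady 1-D flow in series ⇒ the Darcy flux q is identical in every zone and the zone head losses add (resistances L/K in series).
Σ(L/K) = 279/396 + 305/3.87 = 0.7045 + 78.81 = 79.52 d
K_eq = L_total / Σ(L/K) = 584 / 79.52 = 7.344 m/d
q = K_eq · i = 7.344 × 0.0010 = 0.007344 m/d (same in every zone)
Zone A: v = q/n = 0.007344/0.22 = 0.03338 m/d → t_A = 279/0.03338 = 8357 d
Zone B: v = q/n = 0.007344/0.18 = 0.04080 m/d → t_B = 305/0.04080 = 7475 d
Total t = 8357 + 7475 = 15830 d
   = 15830 / 365 = 43.4 yr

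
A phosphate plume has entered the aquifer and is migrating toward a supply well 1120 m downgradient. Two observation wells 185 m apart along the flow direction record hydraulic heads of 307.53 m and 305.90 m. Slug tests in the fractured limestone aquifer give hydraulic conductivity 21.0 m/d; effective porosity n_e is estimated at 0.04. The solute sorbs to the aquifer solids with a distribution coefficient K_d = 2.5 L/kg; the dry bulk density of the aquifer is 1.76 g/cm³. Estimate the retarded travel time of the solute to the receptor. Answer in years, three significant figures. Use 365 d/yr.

73.6 years

Hydraulic gradient i = (307.53 − 305.90) / 185 = 1.63 / 185 = 0.008811
Darcy flux q = K·i = 21.0 × 0.008811 = 0.1850 m/d
Average linear velocity = 0.1850 / 0.04 = 4.626 m/d
Retardation R = 1 + ρ_b·K_d/n = 1 + 1.76×2.5/0.04 = 111.0
Contaminant velocity v_c = v/R = 4.626/111.0 = 0.04167 m/d
t = L/v_c = 1120/0.04167 = 26880 d
   = 26880/365 = 73.6 yr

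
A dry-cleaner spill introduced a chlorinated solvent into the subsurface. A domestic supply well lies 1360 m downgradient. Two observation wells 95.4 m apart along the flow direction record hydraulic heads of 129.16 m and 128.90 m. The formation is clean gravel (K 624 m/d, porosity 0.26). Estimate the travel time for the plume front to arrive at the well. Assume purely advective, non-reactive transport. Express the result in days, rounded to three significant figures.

208 days

Hydraulic gradient i = (129.16 − 128.90) / 95.4 = 0.26 / 95.4 = 0.002725
q = Ki = 624 × 0.002725 = 1.701 m/d
Average linear velocity = 1.701 / 0.26 = 6.541 m/d
t = L / v = 1360 / 6.541 = 207.9 d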